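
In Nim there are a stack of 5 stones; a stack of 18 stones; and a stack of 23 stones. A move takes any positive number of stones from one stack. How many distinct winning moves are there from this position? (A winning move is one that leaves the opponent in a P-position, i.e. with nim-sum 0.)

0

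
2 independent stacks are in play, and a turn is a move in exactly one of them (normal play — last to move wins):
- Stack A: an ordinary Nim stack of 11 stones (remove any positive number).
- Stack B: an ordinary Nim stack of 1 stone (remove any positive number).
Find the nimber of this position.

10

Stack A is a plain Nim stack of size 11, so its Grundy value is 11.
Stack B is a plain Nim stack of size 1, so its Grundy value is 1.
By the Sprague-Grundy theorem, the Grundy value of a sum of independent games is the XOR of the component values.
Combined value = 11 XOR 1 = 10.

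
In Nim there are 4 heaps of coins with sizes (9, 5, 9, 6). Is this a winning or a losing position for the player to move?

Winning position

Write each in binary and XOR column by column:
  1001  (9)
  0101  (5)
  1001  (9)
  0110  (6)
  ----
  0011  (3)
The nim-sum is 3 ≠ 0, so this is an N-position: the player to move can win.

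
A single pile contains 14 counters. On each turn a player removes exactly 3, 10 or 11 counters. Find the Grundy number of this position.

0

Grundy values for subtraction set {3, 10, 11}:
g(0) = mex{} = 0
g(1) = mex{} = 0
g(2) = mex{} = 0
g(3) = mex{0} = 1
g(4) = mex{0} = 1
g(5) = mex{0} = 1
g(6) = mex{1} = 0
g(7) = mex{1} = 0
g(8) = mex{1} = 0
g(9) = mex{0} = 1
g(10) = mex{0} = 1
g(11) = mex{0} = 1
g(12) = mex{0,1} = 2
g(13) = mex{0,1} = 2
g(14) = mex{1} = 0
So g(14) = 0.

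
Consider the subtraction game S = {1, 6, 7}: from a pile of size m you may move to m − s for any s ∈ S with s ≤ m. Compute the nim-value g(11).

3

Compute g(0), g(1), … for moves {1, 6, 7}:
k:     0  1  2  3  4  5  6  7  8  9 10 11
g(k):  0  1  0  1  0  1  2  3  2  3  2  3
So g(11) = 3.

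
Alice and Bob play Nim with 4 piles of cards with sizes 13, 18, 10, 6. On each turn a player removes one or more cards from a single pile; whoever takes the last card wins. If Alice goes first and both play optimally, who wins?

Alice wins

Nim-sum: 13 ^ 18 ^ 10 ^ 6 = 19.
The nim-sum is 19 ≠ 0, so this is an N-position: the player to move can win; Alice has a winning move.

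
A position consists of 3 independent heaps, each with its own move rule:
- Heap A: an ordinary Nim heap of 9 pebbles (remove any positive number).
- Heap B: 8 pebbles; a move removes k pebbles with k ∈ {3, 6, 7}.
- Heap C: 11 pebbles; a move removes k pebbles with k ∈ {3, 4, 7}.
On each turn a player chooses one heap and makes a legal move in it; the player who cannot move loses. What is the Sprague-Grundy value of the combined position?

11

Heap A is a plain Nim heap of size 9, so its Grundy value is 9.
Grundy values for heap B (subtraction set {3, 6, 7}):
k:     0  1  2  3  4  5  6  7  8
g(k):  0  0  0  1  1  1  2  2  2
So g(8) = 2.
For heap C, compute g(0), g(1), … with moves {3, 4, 7}:
k:     0  1  2  3  4  5  6  7  8  9 10 11
g(k):  0  0  0  1  1  1  2  2  2  3  0  0
So g(11) = 0.
The value of a disjunctive sum is the nim-sum of the parts.
Combined value = 9 ⊕ 2 ⊕ 0 = 11.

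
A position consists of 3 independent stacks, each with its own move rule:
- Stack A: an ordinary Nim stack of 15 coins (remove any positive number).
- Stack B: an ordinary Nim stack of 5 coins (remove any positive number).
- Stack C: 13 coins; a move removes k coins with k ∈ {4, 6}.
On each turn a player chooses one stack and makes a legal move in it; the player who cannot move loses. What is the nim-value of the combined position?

Stack A is a plain Nim stack of size 15, so its Grundy value is 15.
Stack B is a plain Nim stack of size 5, so its Grundy value is 5.
Grundy values for stack C (subtraction set {4, 6}):
k:     0  1  2  3  4  5  6  7  8  9 10 11 12 13
g(k):  0  0  0  0  1  1  1  1  2  2  0  0  0  0
So g(13) = 0.
By the Sprague-Grundy theorem, the Grundy value of a sum of independent games is the XOR of the component values.
Combined value = 15 ⊕ 5 ⊕ 0 = 10.

10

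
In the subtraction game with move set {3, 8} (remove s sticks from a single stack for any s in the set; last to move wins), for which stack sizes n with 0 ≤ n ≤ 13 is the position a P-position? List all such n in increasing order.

Build the Grundy sequence with g(k) = mex{g(k−s) : s ∈ {3, 8}, s ≤ k}:
g(0) = mex{} = 0
g(1) = mex{} = 0
g(2) = mex{} = 0
g(3) = mex{0} = 1
g(4) = mex{0} = 1
g(5) = mex{0} = 1
g(6) = mex{1} = 0
g(7) = mex{1} = 0
g(8) = mex{0,1} = 2
g(9) = mex{0} = 1
g(10) = mex{0} = 1
g(11) = mex{1,2} = 0
g(12) = mex{1} = 0
g(13) = mex{1} = 0
The P-positions (g = 0) in 0..13 are 0, 1, 2, 6, 7, 11, 12, 13.

0, 1, 2, 6, 7, 11, 12, 13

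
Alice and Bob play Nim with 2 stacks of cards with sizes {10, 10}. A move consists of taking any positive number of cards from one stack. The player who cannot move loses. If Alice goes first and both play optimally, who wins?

Nim-sum: 10 XOR 10 = 0.
The nim-sum is 0, so this is a P-position: the player to move is in a losing position under optimal play; Alice is about to move from it and so loses — Bob wins.

Bob wins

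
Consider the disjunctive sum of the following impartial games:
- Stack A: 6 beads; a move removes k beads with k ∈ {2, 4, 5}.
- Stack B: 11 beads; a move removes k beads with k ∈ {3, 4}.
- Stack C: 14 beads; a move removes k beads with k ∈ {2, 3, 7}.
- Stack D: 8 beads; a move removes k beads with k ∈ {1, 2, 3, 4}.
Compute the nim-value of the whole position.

3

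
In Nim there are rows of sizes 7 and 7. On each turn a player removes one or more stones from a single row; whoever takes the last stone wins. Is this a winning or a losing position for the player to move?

Nim-sum: 7 XOR 7 = 0.
The nim-sum is 0, so this is a P-position: the player to move is in a losing position under optimal play.

Losing position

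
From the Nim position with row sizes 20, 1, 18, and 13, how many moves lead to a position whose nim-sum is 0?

Nim-sum: 20 ⊕ 1 ⊕ 18 ⊕ 13 = 10.
The overall nim-sum is X = 10. A row of size p has a winning move iff p XOR X < p (reduce it to p XOR X).
  20: 20 XOR 10 = 30 ≥ 20 — no move.
  1: 1 XOR 10 = 11 ≥ 1 — no move.
  18: 18 XOR 10 = 24 ≥ 18 — no move.
  13: 13 XOR 10 = 7 < 13 — winning move (to 7).
That gives 1 winning move.

1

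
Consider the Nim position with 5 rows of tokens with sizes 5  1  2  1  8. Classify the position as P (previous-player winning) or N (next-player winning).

N-position

Compute the nim-sum pairwise:
5 ⊕ 1 = 4
4 ⊕ 2 = 6
6 ⊕ 1 = 7
7 ⊕ 8 = 15
The nim-sum is 15 ≠ 0, so this is an N-position: the player to move can win.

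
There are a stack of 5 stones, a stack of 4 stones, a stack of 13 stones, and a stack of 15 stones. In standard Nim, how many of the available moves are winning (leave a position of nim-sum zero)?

1

Nim-sum: 5 ⊕ 4 ⊕ 13 ⊕ 15 = 3.
The overall nim-sum is X = 3. A stack of size p has a winning move iff p XOR X < p (reduce it to p XOR X).
  5: 5 XOR 3 = 6 ≥ 5 — no move.
  4: 4 XOR 3 = 7 ≥ 4 — no move.
  13: 13 XOR 3 = 14 ≥ 13 — no move.
  15: 15 XOR 3 = 12 < 15 — winning move (to 12).
That gives 1 winning move.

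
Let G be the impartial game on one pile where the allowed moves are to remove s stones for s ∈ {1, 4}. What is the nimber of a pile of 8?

1

Build the Grundy sequence with g(k) = mex{g(k−s) : s ∈ {1, 4}, s ≤ k}:
k:     0  1  2  3  4  5  6  7  8
g(k):  0  1  0  1  2  0  1  0  1
So g(8) = 1.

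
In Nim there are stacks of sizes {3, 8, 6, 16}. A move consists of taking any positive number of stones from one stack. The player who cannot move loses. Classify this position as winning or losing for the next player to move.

Compute the nim-sum pairwise:
3 ^ 8 = 11
11 ^ 6 = 13
13 ^ 16 = 29
The nim-sum is 29 ≠ 0, so this is an N-position: the player to move can win.

Winning position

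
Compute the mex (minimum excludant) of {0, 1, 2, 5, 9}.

3

The values 0, 1, 2 are all present; 3 is the first non-negative integer missing from the set.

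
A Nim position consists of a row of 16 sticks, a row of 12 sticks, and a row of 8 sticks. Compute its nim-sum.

20

Nim-sum: 16 ⊕ 12 ⊕ 8 = 20.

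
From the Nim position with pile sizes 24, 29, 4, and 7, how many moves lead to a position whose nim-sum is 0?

3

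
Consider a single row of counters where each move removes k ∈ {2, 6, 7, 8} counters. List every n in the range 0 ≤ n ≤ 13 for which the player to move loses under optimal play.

Grundy values for subtraction set {2, 6, 7, 8}:
g(0) = mex{} = 0
g(1) = mex{} = 0
g(2) = mex{0} = 1
g(3) = mex{0} = 1
g(4) = mex{1} = 0
g(5) = mex{1} = 0
g(6) = mex{0} = 1
g(7) = mex{0} = 1
g(8) = mex{0,1} = 2
g(9) = mex{0,1} = 2
g(10) = mex{0,1,2} = 3
g(11) = mex{0,1,2} = 3
g(12) = mex{0,1,3} = 2
g(13) = mex{0,1,3} = 2
The P-positions (g = 0) in 0..13 are 0, 1, 4, 5.

0, 1, 4, 5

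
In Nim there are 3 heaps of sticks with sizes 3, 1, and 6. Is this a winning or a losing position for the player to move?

Bitwise XOR of the heap sizes:
  011  (3)
  001  (1)
  110  (6)
  ---
  100  (4)
The nim-sum is 4 ≠ 0, so this is an N-position: the player to move can win.

Winning position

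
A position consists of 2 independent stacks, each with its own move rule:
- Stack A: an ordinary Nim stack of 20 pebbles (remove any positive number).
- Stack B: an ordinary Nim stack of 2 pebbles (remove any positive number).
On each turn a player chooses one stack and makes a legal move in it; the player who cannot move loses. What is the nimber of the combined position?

22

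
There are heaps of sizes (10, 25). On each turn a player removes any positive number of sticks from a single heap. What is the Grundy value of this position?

Nim-sum: 10 ^ 25 = 19.

19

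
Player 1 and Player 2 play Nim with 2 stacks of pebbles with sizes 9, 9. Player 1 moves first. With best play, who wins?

In binary:
  1001  (9)
  1001  (9)
  ----
  0000  (0)
The nim-sum is 0, so this is a P-position: the player to move is in a losing position under optimal play; Player 1 is about to move from it and so loses — Player 2 wins.

Player 2 wins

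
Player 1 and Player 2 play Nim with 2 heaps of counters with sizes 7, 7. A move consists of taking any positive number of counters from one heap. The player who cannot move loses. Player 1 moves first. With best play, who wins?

Compute the nim-sum pairwise:
7 ^ 7 = 0
The nim-sum is 0, so this is a P-position: the player to move is in a losing position under optimal play; Player 1 is about to move from it and so loses — Player 2 wins.

Player 2 wins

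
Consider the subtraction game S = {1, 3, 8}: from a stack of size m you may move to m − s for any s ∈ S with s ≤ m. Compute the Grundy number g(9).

Build the Grundy sequence with g(k) = mex{g(k−s) : s ∈ {1, 3, 8}, s ≤ k}:
g(0) = mex{} = 0
g(1) = mex{0} = 1
g(2) = mex{1} = 0
g(3) = mex{0} = 1
g(4) = mex{1} = 0
g(5) = mex{0} = 1
g(6) = mex{1} = 0
g(7) = mex{0} = 1
g(8) = mex{0,1} = 2
g(9) = mex{0,1,2} = 3
So g(9) = 3.

3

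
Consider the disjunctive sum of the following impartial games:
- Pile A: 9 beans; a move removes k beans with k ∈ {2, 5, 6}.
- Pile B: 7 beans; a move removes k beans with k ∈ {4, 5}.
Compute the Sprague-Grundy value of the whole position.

Build the Grundy sequence for pile A with g(k) = mex{g(k−s) : s ∈ {2, 5, 6}, s ≤ k}:
k:     0  1  2  3  4  5  6  7  8  9
g(k):  0  0  1  1  0  2  1  3  0  2
So g(9) = 2.
For pile B, compute g(0), g(1), … with moves {4, 5}:
g(0) = mex{} = 0
g(1) = mex{} = 0
g(2) = mex{} = 0
g(3) = mex{} = 0
g(4) = mex{0} = 1
g(5) = mex{0} = 1
g(6) = mex{0} = 1
g(7) = mex{0} = 1
So g(7) = 1.
By the Sprague-Grundy theorem, the Grundy value of a sum of independent games is the XOR of the component values.
Combined value = 2 XOR 1 = 3.

3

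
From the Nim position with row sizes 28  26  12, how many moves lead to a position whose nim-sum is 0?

3

Compute the nim-sum pairwise:
28 XOR 26 = 6
6 XOR 12 = 10
The overall nim-sum is X = 10. A row of size p has a winning move iff p XOR X < p (reduce it to p XOR X).
  28: 28 XOR 10 = 22 < 28 — winning move (to 22).
  26: 26 XOR 10 = 16 < 26 — winning move (to 16).
  12: 12 XOR 10 = 6 < 12 — winning move (to 6).
That gives 3 winning moves.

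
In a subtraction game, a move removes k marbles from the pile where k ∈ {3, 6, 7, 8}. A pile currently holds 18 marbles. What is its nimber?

Compute g(0), g(1), … for moves {3, 6, 7, 8}:
k:     0  1  2  3  4  5  6  7  8  9 10 11 12 13 14 15 16 17 18
g(k):  0  0  0  1  1  1  2  2  2  3  3  0  0  0  1  1  1  2  2
So g(18) = 2.

2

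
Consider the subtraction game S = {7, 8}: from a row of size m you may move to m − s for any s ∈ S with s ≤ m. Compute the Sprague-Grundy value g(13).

Grundy values for subtraction set {7, 8}:
g(0) = mex{} = 0
g(1) = mex{} = 0
g(2) = mex{} = 0
g(3) = mex{} = 0
g(4) = mex{} = 0
g(5) = mex{} = 0
g(6) = mex{} = 0
g(7) = mex{0} = 1
g(8) = mex{0} = 1
g(9) = mex{0} = 1
g(10) = mex{0} = 1
g(11) = mex{0} = 1
g(12) = mex{0} = 1
g(13) = mex{0} = 1
So g(13) = 1.

1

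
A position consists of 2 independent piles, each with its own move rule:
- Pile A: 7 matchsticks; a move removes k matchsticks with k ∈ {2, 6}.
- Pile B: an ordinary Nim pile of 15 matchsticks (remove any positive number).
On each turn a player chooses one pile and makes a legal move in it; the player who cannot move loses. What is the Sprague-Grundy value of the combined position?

14

Build the Grundy sequence for pile A with g(k) = mex{g(k−s) : s ∈ {2, 6}, s ≤ k}:
k:     0  1  2  3  4  5  6  7
g(k):  0  0  1  1  0  0  1  1
So g(7) = 1.
Pile B is a plain Nim pile of size 15, so its Grundy value is 15.
By the Sprague-Grundy theorem, the Grundy value of a sum of independent games is the XOR of the component values.
Combined value = 1 ⊕ 15 = 14.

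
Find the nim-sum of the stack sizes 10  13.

7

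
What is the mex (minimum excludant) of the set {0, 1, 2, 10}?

3

The values 0, 1, 2 are all present; 3 is the first non-negative integer missing from the set.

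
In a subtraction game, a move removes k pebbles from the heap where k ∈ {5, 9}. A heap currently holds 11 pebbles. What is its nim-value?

Build the Grundy sequence with g(k) = mex{g(k−s) : s ∈ {5, 9}, s ≤ k}:
g(0) = mex{} = 0
g(1) = mex{} = 0
g(2) = mex{} = 0
g(3) = mex{} = 0
g(4) = mex{} = 0
g(5) = mex{0} = 1
g(6) = mex{0} = 1
g(7) = mex{0} = 1
g(8) = mex{0} = 1
g(9) = mex{0} = 1
g(10) = mex{0,1} = 2
g(11) = mex{0,1} = 2
So g(11) = 2.

2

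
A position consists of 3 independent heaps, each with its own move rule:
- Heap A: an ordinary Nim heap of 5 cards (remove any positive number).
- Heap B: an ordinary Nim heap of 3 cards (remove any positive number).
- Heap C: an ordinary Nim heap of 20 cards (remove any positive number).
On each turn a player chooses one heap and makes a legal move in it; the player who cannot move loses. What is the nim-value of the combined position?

Heap A is a plain Nim heap of size 5, so its Grundy value is 5.
Heap B is a plain Nim heap of size 3, so its Grundy value is 3.
Heap C is a plain Nim heap of size 20, so its Grundy value is 20.
The value of a disjunctive sum is the nim-sum of the parts.
Combined value = 5 ⊕ 3 ⊕ 20 = 18.

18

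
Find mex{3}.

0 is not in the set, so the mex is 0.

0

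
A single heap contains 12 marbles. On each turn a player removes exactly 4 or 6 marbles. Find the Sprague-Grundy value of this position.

Grundy values for subtraction set {4, 6}:
g(0) = mex{} = 0
g(1) = mex{} = 0
g(2) = mex{} = 0
g(3) = mex{} = 0
g(4) = mex{0} = 1
g(5) = mex{0} = 1
g(6) = mex{0} = 1
g(7) = mex{0} = 1
g(8) = mex{0,1} = 2
g(9) = mex{0,1} = 2
g(10) = mex{1} = 0
g(11) = mex{1} = 0
g(12) = mex{1,2} = 0
So g(12) = 0.

0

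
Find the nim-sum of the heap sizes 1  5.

Write each in binary and XOR column by column:
  001  (1)
  101  (5)
  ---
  100  (4)

4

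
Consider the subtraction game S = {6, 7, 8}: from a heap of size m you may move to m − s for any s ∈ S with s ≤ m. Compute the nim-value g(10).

Grundy values for subtraction set {6, 7, 8}:
g(0) = mex{} = 0
g(1) = mex{} = 0
g(2) = mex{} = 0
g(3) = mex{} = 0
g(4) = mex{} = 0
g(5) = mex{} = 0
g(6) = mex{0} = 1
g(7) = mex{0} = 1
g(8) = mex{0} = 1
g(9) = mex{0} = 1
g(10) = mex{0} = 1
So g(10) = 1.

1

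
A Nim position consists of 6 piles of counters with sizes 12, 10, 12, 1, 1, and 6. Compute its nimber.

12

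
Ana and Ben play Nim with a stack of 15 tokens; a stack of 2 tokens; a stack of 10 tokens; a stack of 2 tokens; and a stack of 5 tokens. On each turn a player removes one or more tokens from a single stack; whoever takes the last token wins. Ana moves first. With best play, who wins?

Bitwise XOR of the heap sizes:
  1111  (15)
  0010  (2)
  1010  (10)
  0010  (2)
  0101  (5)
  ----
  0000  (0)
The nim-sum is 0, so this is a P-position: the player to move is in a losing position under optimal play; Ana is about to move from it and so loses — Ben wins.

Ben wins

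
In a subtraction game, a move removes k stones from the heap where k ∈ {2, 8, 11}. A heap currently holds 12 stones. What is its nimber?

1

Grundy values for subtraction set {2, 8, 11}:
k:     0  1  2  3  4  5  6  7  8  9 10 11 12
g(k):  0  0  1  1  0  0  1  1  2  2  0  3  1
So g(12) = 1.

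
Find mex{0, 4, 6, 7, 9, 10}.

1

0 is in the set but 1 is not, so the mex is 1.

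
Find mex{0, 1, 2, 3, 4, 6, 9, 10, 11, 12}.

The values 0, 1, 2, 3, 4 are all present; 5 is the first non-negative integer missing from the set.

5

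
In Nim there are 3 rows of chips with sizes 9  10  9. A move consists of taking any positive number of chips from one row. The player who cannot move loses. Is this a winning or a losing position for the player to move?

Write each in binary and XOR column by column:
  1001  (9)
  1010  (10)
  1001  (9)
  ----
  1010  (10)
The nim-sum is 10 ≠ 0, so this is an N-position: the player to move can win.

Winning position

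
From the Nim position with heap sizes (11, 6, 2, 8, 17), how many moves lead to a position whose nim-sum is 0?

1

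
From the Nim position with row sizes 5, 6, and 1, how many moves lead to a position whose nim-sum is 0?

1

Bitwise XOR of the heap sizes:
  101  (5)
  110  (6)
  001  (1)
  ---
  010  (2)
The overall nim-sum is X = 2. A row of size p has a winning move iff p XOR X < p (reduce it to p XOR X).
  5: 5 XOR 2 = 7 ≥ 5 — no move.
  6: 6 XOR 2 = 4 < 6 — winning move (to 4).
  1: 1 XOR 2 = 3 ≥ 1 — no move.
That gives 1 winning move.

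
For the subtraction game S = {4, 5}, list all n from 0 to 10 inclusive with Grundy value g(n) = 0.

Grundy values for subtraction set {4, 5}:
g(0) = mex{} = 0
g(1) = mex{} = 0
g(2) = mex{} = 0
g(3) = mex{} = 0
g(4) = mex{0} = 1
g(5) = mex{0} = 1
g(6) = mex{0} = 1
g(7) = mex{0} = 1
g(8) = mex{0,1} = 2
g(9) = mex{1} = 0
g(10) = mex{1} = 0
The P-positions (g = 0) in 0..10 are 0, 1, 2, 3, 9, 10.

0, 1, 2, 3, 9, 10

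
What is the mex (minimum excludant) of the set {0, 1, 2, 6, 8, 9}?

The values 0, 1, 2 are all present; 3 is the first non-negative integer missing from the set.

3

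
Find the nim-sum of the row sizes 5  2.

Nim-sum: 5 XOR 2 = 7.

7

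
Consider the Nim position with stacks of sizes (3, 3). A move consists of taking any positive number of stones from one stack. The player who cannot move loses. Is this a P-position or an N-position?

P-position

Write each in binary and XOR column by column:
  11  (3)
  11  (3)
  --
  00  (0)
The nim-sum is 0, so this is a P-position: the player to move is in a losing position under optimal play.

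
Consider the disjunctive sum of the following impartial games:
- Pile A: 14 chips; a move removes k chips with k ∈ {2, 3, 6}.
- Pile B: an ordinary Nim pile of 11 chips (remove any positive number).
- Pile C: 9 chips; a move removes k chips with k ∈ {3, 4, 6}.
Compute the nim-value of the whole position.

11

For pile A, compute g(0), g(1), … with moves {2, 3, 6}:
k:     0  1  2  3  4  5  6  7  8  9 10 11 12 13 14
g(k):  0  0  1  1  2  0  3  1  2  0  0  1  1  2  0
So g(14) = 0.
Pile B is a plain Nim pile of size 11, so its Grundy value is 11.
For pile C, compute g(0), g(1), … with moves {3, 4, 6}:
k:     0  1  2  3  4  5  6  7  8  9
g(k):  0  0  0  1  1  1  2  2  2  0
So g(9) = 0.
By the Sprague-Grundy theorem, the Grundy value of a sum of independent games is the XOR of the component values.
Combined value = 0 XOR 11 XOR 0 = 11.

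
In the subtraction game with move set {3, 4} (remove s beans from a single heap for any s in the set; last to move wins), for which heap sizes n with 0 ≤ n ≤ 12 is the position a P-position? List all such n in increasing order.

Build the Grundy sequence with g(k) = mex{g(k−s) : s ∈ {3, 4}, s ≤ k}:
k:     0  1  2  3  4  5  6  7  8  9 10 11 12
g(k):  0  0  0  1  1  1  2  0  0  0  1  1  1
The P-positions (g = 0) in 0..12 are 0, 1, 2, 7, 8, 9.

0, 1, 2, 7, 8, 9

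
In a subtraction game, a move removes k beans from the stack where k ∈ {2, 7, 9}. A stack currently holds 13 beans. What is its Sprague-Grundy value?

Build the Grundy sequence with g(k) = mex{g(k−s) : s ∈ {2, 7, 9}, s ≤ k}:
g(0) = mex{} = 0
g(1) = mex{} = 0
g(2) = mex{0} = 1
g(3) = mex{0} = 1
g(4) = mex{1} = 0
g(5) = mex{1} = 0
g(6) = mex{0} = 1
g(7) = mex{0} = 1
g(8) = mex{0,1} = 2
g(9) = mex{0,1} = 2
g(10) = mex{0,1,2} = 3
g(11) = mex{0,1,2} = 3
g(12) = mex{0,1,3} = 2
g(13) = mex{0,1,3} = 2
So g(13) = 2.

2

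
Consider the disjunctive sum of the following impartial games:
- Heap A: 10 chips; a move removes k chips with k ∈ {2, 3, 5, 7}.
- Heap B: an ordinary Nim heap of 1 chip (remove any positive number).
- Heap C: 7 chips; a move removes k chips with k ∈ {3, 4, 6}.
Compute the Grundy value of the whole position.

3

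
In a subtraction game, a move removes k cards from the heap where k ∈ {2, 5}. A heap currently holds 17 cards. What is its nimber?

1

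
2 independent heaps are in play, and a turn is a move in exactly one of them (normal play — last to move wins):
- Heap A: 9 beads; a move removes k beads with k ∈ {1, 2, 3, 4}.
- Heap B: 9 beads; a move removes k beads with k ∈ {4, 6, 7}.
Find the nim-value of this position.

6

Build the Grundy sequence for heap A with g(k) = mex{g(k−s) : s ∈ {1, 2, 3, 4}, s ≤ k}:
g(0) = mex{} = 0
g(1) = mex{0} = 1
g(2) = mex{0,1} = 2
g(3) = mex{0,1,2} = 3
g(4) = mex{0,1,2,3} = 4
g(5) = mex{1,2,3,4} = 0
g(6) = mex{0,2,3,4} = 1
g(7) = mex{0,1,3,4} = 2
g(8) = mex{0,1,2,4} = 3
g(9) = mex{0,1,2,3} = 4
So g(9) = 4.
Grundy values for heap B (subtraction set {4, 6, 7}):
g(0) = mex{} = 0
g(1) = mex{} = 0
g(2) = mex{} = 0
g(3) = mex{} = 0
g(4) = mex{0} = 1
g(5) = mex{0} = 1
g(6) = mex{0} = 1
g(7) = mex{0} = 1
g(8) = mex{0,1} = 2
g(9) = mex{0,1} = 2
So g(9) = 2.
The value of a disjunctive sum is the nim-sum of the parts.
Combined value = 4 XOR 2 = 6.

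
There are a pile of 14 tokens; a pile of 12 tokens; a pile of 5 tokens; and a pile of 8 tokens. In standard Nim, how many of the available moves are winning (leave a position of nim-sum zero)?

3

In binary:
  1110  (14)
  1100  (12)
  0101  (5)
  1000  (8)
  ----
  1111  (15)
The overall nim-sum is X = 15. A pile of size p has a winning move iff p XOR X < p (reduce it to p XOR X).
  14: 14 XOR 15 = 1 < 14 — winning move (to 1).
  12: 12 XOR 15 = 3 < 12 — winning move (to 3).
  5: 5 XOR 15 = 10 ≥ 5 — no move.
  8: 8 XOR 15 = 7 < 8 — winning move (to 7).
That gives 3 winning moves.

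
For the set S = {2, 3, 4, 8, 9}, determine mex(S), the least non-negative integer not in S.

0 is not in the set, so the mex is 0.

0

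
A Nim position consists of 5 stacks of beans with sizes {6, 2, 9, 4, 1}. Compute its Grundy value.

8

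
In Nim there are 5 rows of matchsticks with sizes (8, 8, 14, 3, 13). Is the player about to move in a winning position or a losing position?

Write each in binary and XOR column by column:
  1000  (8)
  1000  (8)
  1110  (14)
  0011  (3)
  1101  (13)
  ----
  0000  (0)
The nim-sum is 0, so this is a P-position: the player to move is in a losing position under optimal play.

Losing position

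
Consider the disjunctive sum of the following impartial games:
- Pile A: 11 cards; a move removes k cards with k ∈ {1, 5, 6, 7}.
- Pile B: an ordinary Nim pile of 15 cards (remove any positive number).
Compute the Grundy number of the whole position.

12

Build the Grundy sequence for pile A with g(k) = mex{g(k−s) : s ∈ {1, 5, 6, 7}, s ≤ k}:
g(0) = mex{} = 0
g(1) = mex{0} = 1
g(2) = mex{1} = 0
g(3) = mex{0} = 1
g(4) = mex{1} = 0
g(5) = mex{0} = 1
g(6) = mex{0,1} = 2
g(7) = mex{0,1,2} = 3
g(8) = mex{0,1,3} = 2
g(9) = mex{0,1,2} = 3
g(10) = mex{0,1,3} = 2
g(11) = mex{0,1,2} = 3
So g(11) = 3.
Pile B is a plain Nim pile of size 15, so its Grundy value is 15.
The value of a disjunctive sum is the nim-sum of the parts.
Combined value = 3 XOR 15 = 12.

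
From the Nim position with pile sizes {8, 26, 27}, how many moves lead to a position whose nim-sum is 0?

In binary:
  01000  (8)
  11010  (26)
  11011  (27)
  -----
  01001  (9)
The overall nim-sum is X = 9. A pile of size p has a winning move iff p XOR X < p (reduce it to p XOR X).
  8: 8 XOR 9 = 1 < 8 — winning move (to 1).
  26: 26 XOR 9 = 19 < 26 — winning move (to 19).
  27: 27 XOR 9 = 18 < 27 — winning move (to 18).
That gives 3 winning moves.

3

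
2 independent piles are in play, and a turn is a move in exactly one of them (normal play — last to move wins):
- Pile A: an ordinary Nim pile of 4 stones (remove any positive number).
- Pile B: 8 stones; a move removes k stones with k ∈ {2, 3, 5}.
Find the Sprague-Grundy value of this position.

4

Pile A is a plain Nim pile of size 4, so its Grundy value is 4.
For pile B, compute g(0), g(1), … with moves {2, 3, 5}:
g(0) = mex{} = 0
g(1) = mex{} = 0
g(2) = mex{0} = 1
g(3) = mex{0} = 1
g(4) = mex{0,1} = 2
g(5) = mex{0,1} = 2
g(6) = mex{0,1,2} = 3
g(7) = mex{1,2} = 0
g(8) = mex{1,2,3} = 0
So g(8) = 0.
The value of a disjunctive sum is the nim-sum of the parts.
Combined value = 4 XOR 0 = 4.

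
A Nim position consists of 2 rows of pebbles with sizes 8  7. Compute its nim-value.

Nim-sum: 8 ^ 7 = 15.

15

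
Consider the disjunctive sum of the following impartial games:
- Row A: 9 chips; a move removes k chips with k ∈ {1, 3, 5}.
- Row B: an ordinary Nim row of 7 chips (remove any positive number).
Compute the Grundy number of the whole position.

6

For row A, compute g(0), g(1), … with moves {1, 3, 5}:
k:     0  1  2  3  4  5  6  7  8  9
g(k):  0  1  0  1  0  1  0  1  0  1
So g(9) = 1.
Row B is a plain Nim row of size 7, so its Grundy value is 7.
By the Sprague-Grundy theorem, the Grundy value of a sum of independent games is the XOR of the component values.
Combined value = 1 ⊕ 7 = 6.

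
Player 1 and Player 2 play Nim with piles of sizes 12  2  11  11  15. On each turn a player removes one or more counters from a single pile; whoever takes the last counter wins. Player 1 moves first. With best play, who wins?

Compute the nim-sum pairwise:
12 ^ 2 = 14
14 ^ 11 = 5
5 ^ 11 = 14
14 ^ 15 = 1
The nim-sum is 1 ≠ 0, so this is an N-position: the player to move can win; Player 1 has a winning move.

Player 1 wins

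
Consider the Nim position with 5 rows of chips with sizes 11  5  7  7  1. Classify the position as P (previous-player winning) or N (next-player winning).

N-position

Compute the nim-sum pairwise:
11 XOR 5 = 14
14 XOR 7 = 9
9 XOR 7 = 14
14 XOR 1 = 15
The nim-sum is 15 ≠ 0, so this is an N-position: the player to move can win.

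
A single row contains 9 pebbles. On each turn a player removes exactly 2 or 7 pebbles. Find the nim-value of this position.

0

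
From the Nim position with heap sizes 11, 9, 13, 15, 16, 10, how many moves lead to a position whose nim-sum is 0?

1

Compute the nim-sum pairwise:
11 ^ 9 = 2
2 ^ 13 = 15
15 ^ 15 = 0
0 ^ 16 = 16
16 ^ 10 = 26
The overall nim-sum is X = 26. A heap of size p has a winning move iff p XOR X < p (reduce it to p XOR X).
  11: 11 XOR 26 = 17 ≥ 11 — no move.
  9: 9 XOR 26 = 19 ≥ 9 — no move.
  13: 13 XOR 26 = 23 ≥ 13 — no move.
  15: 15 XOR 26 = 21 ≥ 15 — no move.
  16: 16 XOR 26 = 10 < 16 — winning move (to 10).
  10: 10 XOR 26 = 16 ≥ 10 — no move.
That gives 1 winning move.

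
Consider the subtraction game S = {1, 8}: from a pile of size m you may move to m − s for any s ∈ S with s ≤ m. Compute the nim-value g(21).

1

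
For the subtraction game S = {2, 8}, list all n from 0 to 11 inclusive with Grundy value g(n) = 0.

0, 1, 4, 5, 10, 11

Build the Grundy sequence with g(k) = mex{g(k−s) : s ∈ {2, 8}, s ≤ k}:
k:     0  1  2  3  4  5  6  7  8  9 10 11
g(k):  0  0  1  1  0  0  1  1  2  2  0  0
The P-positions (g = 0) in 0..11 are 0, 1, 4, 5, 10, 11.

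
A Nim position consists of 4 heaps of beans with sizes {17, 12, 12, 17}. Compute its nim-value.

Nim-sum: 17 ⊕ 12 ⊕ 12 ⊕ 17 = 0.

0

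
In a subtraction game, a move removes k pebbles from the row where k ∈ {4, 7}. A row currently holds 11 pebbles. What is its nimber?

Compute g(0), g(1), … for moves {4, 7}:
k:     0  1  2  3  4  5  6  7  8  9 10 11
g(k):  0  0  0  0  1  1  1  1  2  2  2  0
So g(11) = 0.

0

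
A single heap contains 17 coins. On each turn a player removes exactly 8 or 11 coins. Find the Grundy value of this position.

Grundy values for subtraction set {8, 11}:
k:     0  1  2  3  4  5  6  7  8  9 10 11 12 13 14 15 16 17
g(k):  0  0  0  0  0  0  0  0  1  1  1  1  1  1  1  1  2  2
So g(17) = 2.

2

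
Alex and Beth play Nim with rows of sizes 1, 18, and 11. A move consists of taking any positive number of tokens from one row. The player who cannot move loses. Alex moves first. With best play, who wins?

Alex wins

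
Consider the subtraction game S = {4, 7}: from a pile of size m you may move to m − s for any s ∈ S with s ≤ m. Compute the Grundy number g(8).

Grundy values for subtraction set {4, 7}:
g(0) = mex{} = 0
g(1) = mex{} = 0
g(2) = mex{} = 0
g(3) = mex{} = 0
g(4) = mex{0} = 1
g(5) = mex{0} = 1
g(6) = mex{0} = 1
g(7) = mex{0} = 1
g(8) = mex{0,1} = 2
So g(8) = 2.

2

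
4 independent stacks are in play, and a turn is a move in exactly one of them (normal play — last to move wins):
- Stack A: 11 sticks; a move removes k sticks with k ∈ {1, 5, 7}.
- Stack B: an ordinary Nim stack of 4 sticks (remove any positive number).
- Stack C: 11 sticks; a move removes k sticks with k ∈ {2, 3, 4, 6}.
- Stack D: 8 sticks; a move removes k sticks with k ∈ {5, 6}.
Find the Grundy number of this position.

Build the Grundy sequence for stack A with g(k) = mex{g(k−s) : s ∈ {1, 5, 7}, s ≤ k}:
g(0) = mex{} = 0
g(1) = mex{0} = 1
g(2) = mex{1} = 0
g(3) = mex{0} = 1
g(4) = mex{1} = 0
g(5) = mex{0} = 1
g(6) = mex{1} = 0
g(7) = mex{0} = 1
g(8) = mex{1} = 0
g(9) = mex{0} = 1
g(10) = mex{1} = 0
g(11) = mex{0} = 1
So g(11) = 1.
Stack B is a plain Nim stack of size 4, so its Grundy value is 4.
For stack C, compute g(0), g(1), … with moves {2, 3, 4, 6}:
k:     0  1  2  3  4  5  6  7  8  9 10 11
g(k):  0  0  1  1  2  2  3  3  0  0  1  1
So g(11) = 1.
Build the Grundy sequence for stack D with g(k) = mex{g(k−s) : s ∈ {5, 6}, s ≤ k}:
k:     0  1  2  3  4  5  6  7  8
g(k):  0  0  0  0  0  1  1  1  1
So g(8) = 1.
The value of a disjunctive sum is the nim-sum of the parts.
Combined value = 1 XOR 4 XOR 1 XOR 1 = 5.

5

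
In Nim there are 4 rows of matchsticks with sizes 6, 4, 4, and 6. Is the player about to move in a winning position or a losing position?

Bitwise XOR of the heap sizes:
  110  (6)
  100  (4)
  100  (4)
  110  (6)
  ---
  000  (0)
The nim-sum is 0, so this is a P-position: the player to move is in a losing position under optimal play.

Losing position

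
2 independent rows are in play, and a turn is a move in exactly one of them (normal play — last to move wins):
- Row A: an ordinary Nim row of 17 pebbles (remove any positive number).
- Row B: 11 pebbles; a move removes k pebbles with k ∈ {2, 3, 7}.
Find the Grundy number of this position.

Row A is a plain Nim row of size 17, so its Grundy value is 17.
For row B, compute g(0), g(1), … with moves {2, 3, 7}:
k:     0  1  2  3  4  5  6  7  8  9 10 11
g(k):  0  0  1  1  2  0  0  1  1  2  0  0
So g(11) = 0.
By the Sprague-Grundy theorem, the Grundy value of a sum of independent games is the XOR of the component values.
Combined value = 17 ⊕ 0 = 17.

17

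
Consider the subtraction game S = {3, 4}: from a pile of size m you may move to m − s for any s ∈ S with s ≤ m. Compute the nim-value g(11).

Grundy values for subtraction set {3, 4}:
g(0) = mex{} = 0
g(1) = mex{} = 0
g(2) = mex{} = 0
g(3) = mex{0} = 1
g(4) = mex{0} = 1
g(5) = mex{0} = 1
g(6) = mex{0,1} = 2
g(7) = mex{1} = 0
g(8) = mex{1} = 0
g(9) = mex{1,2} = 0
g(10) = mex{0,2} = 1
g(11) = mex{0} = 1
So g(11) = 1.

1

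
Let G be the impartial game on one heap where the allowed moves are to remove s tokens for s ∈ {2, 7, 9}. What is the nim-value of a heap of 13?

2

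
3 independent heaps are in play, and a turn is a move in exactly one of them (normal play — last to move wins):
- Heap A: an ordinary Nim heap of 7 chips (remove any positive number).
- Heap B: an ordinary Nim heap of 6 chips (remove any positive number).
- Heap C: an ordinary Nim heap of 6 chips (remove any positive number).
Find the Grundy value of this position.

7

Heap A is a plain Nim heap of size 7, so its Grundy value is 7.
Heap B is a plain Nim heap of size 6, so its Grundy value is 6.
Heap C is a plain Nim heap of size 6, so its Grundy value is 6.
The value of a disjunctive sum is the nim-sum of the parts.
Combined value = 7 XOR 6 XOR 6 = 7.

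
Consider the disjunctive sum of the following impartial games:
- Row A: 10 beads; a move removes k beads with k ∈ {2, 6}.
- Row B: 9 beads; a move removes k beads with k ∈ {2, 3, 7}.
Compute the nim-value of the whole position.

3

For row A, compute g(0), g(1), … with moves {2, 6}:
g(0) = mex{} = 0
g(1) = mex{} = 0
g(2) = mex{0} = 1
g(3) = mex{0} = 1
g(4) = mex{1} = 0
g(5) = mex{1} = 0
g(6) = mex{0} = 1
g(7) = mex{0} = 1
g(8) = mex{1} = 0
g(9) = mex{1} = 0
g(10) = mex{0} = 1
So g(10) = 1.
Build the Grundy sequence for row B with g(k) = mex{g(k−s) : s ∈ {2, 3, 7}, s ≤ k}:
g(0) = mex{} = 0
g(1) = mex{} = 0
g(2) = mex{0} = 1
g(3) = mex{0} = 1
g(4) = mex{0,1} = 2
g(5) = mex{1} = 0
g(6) = mex{1,2} = 0
g(7) = mex{0,2} = 1
g(8) = mex{0} = 1
g(9) = mex{0,1} = 2
So g(9) = 2.
By the Sprague-Grundy theorem, the Grundy value of a sum of independent games is the XOR of the component values.
Combined value = 1 XOR 2 = 3.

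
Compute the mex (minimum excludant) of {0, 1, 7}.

The values 0, 1 are all present; 2 is the first non-negative integer missing from the set.

2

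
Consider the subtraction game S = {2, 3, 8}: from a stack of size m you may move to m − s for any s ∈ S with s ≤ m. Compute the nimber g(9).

Compute g(0), g(1), … for moves {2, 3, 8}:
g(0) = mex{} = 0
g(1) = mex{} = 0
g(2) = mex{0} = 1
g(3) = mex{0} = 1
g(4) = mex{0,1} = 2
g(5) = mex{1} = 0
g(6) = mex{1,2} = 0
g(7) = mex{0,2} = 1
g(8) = mex{0} = 1
g(9) = mex{0,1} = 2
So g(9) = 2.

2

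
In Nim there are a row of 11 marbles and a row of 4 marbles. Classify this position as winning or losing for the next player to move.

Winning position

Nim-sum: 11 ^ 4 = 15.
The nim-sum is 15 ≠ 0, so this is an N-position: the player to move can win.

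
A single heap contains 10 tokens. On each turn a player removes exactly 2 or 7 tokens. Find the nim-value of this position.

0

Build the Grundy sequence with g(k) = mex{g(k−s) : s ∈ {2, 7}, s ≤ k}:
k:     0  1  2  3  4  5  6  7  8  9 10
g(k):  0  0  1  1  0  0  1  1  2  0  0
So g(10) = 0.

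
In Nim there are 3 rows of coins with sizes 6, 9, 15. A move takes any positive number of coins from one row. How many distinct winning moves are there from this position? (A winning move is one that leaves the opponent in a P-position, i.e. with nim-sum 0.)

Nim-sum: 6 ⊕ 9 ⊕ 15 = 0.
The nim-sum is already 0, so every move leaves a nonzero nim-sum — there are no winning moves.

0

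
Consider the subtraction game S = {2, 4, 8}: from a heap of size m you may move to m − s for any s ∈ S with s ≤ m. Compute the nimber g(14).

Grundy values for subtraction set {2, 4, 8}:
g(0) = mex{} = 0
g(1) = mex{} = 0
g(2) = mex{0} = 1
g(3) = mex{0} = 1
g(4) = mex{0,1} = 2
g(5) = mex{0,1} = 2
g(6) = mex{1,2} = 0
g(7) = mex{1,2} = 0
g(8) = mex{0,2} = 1
g(9) = mex{0,2} = 1
g(10) = mex{0,1} = 2
g(11) = mex{0,1} = 2
g(12) = mex{1,2} = 0
g(13) = mex{1,2} = 0
g(14) = mex{0,2} = 1
So g(14) = 1.

1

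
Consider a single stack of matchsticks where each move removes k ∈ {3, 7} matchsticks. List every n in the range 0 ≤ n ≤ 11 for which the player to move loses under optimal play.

0, 1, 2, 6, 10, 11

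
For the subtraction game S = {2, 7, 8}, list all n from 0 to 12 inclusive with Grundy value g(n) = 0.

0, 1, 4, 5, 10

Build the Grundy sequence with g(k) = mex{g(k−s) : s ∈ {2, 7, 8}, s ≤ k}:
k:     0  1  2  3  4  5  6  7  8  9 10 11 12
g(k):  0  0  1  1  0  0  1  1  2  2  0  3  1
The P-positions (g = 0) in 0..12 are 0, 1, 4, 5, 10.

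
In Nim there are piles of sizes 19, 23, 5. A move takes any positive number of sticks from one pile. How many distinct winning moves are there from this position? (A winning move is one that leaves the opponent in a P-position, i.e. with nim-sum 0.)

3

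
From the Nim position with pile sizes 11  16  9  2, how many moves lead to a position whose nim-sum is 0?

In binary:
  01011  (11)
  10000  (16)
  01001  (9)
  00010  (2)
  -----
  10000  (16)
The overall nim-sum is X = 16. A pile of size p has a winning move iff p XOR X < p (reduce it to p XOR X).
  11: 11 XOR 16 = 27 ≥ 11 — no move.
  16: 16 XOR 16 = 0 < 16 — winning move (to 0).
  9: 9 XOR 16 = 25 ≥ 9 — no move.
  2: 2 XOR 16 = 18 ≥ 2 — no move.
That gives 1 winning move.

1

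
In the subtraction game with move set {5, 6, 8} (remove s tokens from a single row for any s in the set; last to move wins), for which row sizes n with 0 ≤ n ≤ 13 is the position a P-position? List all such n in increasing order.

0, 1, 2, 3, 4, 13

Compute g(0), g(1), … for moves {5, 6, 8}:
g(0) = mex{} = 0
g(1) = mex{} = 0
g(2) = mex{} = 0
g(3) = mex{} = 0
g(4) = mex{} = 0
g(5) = mex{0} = 1
g(6) = mex{0} = 1
g(7) = mex{0} = 1
g(8) = mex{0} = 1
g(9) = mex{0} = 1
g(10) = mex{0,1} = 2
g(11) = mex{0,1} = 2
g(12) = mex{0,1} = 2
g(13) = mex{1} = 0
The P-positions (g = 0) in 0..13 are 0, 1, 2, 3, 4, 13.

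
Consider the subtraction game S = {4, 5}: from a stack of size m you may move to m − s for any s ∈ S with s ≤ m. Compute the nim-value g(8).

Compute g(0), g(1), … for moves {4, 5}:
g(0) = mex{} = 0
g(1) = mex{} = 0
g(2) = mex{} = 0
g(3) = mex{} = 0
g(4) = mex{0} = 1
g(5) = mex{0} = 1
g(6) = mex{0} = 1
g(7) = mex{0} = 1
g(8) = mex{0,1} = 2
So g(8) = 2.

2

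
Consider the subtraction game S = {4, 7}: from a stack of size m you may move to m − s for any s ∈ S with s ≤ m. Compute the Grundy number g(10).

2

Build the Grundy sequence with g(k) = mex{g(k−s) : s ∈ {4, 7}, s ≤ k}:
g(0) = mex{} = 0
g(1) = mex{} = 0
g(2) = mex{} = 0
g(3) = mex{} = 0
g(4) = mex{0} = 1
g(5) = mex{0} = 1
g(6) = mex{0} = 1
g(7) = mex{0} = 1
g(8) = mex{0,1} = 2
g(9) = mex{0,1} = 2
g(10) = mex{0,1} = 2
So g(10) = 2.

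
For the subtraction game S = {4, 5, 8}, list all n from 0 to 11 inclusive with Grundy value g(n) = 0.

0, 1, 2, 3

Compute g(0), g(1), … for moves {4, 5, 8}:
k:     0  1  2  3  4  5  6  7  8  9 10 11
g(k):  0  0  0  0  1  1  1  1  2  2  2  2
The P-positions (g = 0) in 0..11 are 0, 1, 2, 3.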